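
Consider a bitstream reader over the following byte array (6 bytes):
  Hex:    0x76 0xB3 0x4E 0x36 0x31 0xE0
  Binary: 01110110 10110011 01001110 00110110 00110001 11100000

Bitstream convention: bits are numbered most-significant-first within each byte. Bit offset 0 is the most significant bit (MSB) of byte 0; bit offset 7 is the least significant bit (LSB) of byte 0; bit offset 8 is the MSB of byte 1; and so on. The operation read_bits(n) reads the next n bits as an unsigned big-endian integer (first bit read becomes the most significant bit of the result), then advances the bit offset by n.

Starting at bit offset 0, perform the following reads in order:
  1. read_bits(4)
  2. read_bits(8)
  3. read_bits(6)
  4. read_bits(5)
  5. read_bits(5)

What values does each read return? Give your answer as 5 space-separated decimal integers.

Answer: 7 107 13 7 3

Derivation:
Read 1: bits[0:4] width=4 -> value=7 (bin 0111); offset now 4 = byte 0 bit 4; 44 bits remain
Read 2: bits[4:12] width=8 -> value=107 (bin 01101011); offset now 12 = byte 1 bit 4; 36 bits remain
Read 3: bits[12:18] width=6 -> value=13 (bin 001101); offset now 18 = byte 2 bit 2; 30 bits remain
Read 4: bits[18:23] width=5 -> value=7 (bin 00111); offset now 23 = byte 2 bit 7; 25 bits remain
Read 5: bits[23:28] width=5 -> value=3 (bin 00011); offset now 28 = byte 3 bit 4; 20 bits remain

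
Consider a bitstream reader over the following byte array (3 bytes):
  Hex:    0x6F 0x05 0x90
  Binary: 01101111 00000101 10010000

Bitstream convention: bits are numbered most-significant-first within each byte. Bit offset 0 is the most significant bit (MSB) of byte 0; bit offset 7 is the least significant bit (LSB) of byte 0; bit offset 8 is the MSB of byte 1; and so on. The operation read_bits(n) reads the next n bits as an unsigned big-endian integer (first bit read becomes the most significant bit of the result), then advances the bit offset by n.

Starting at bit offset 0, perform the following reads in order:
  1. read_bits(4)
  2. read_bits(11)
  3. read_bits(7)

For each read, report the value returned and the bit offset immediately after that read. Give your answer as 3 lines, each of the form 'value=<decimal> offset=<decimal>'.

Read 1: bits[0:4] width=4 -> value=6 (bin 0110); offset now 4 = byte 0 bit 4; 20 bits remain
Read 2: bits[4:15] width=11 -> value=1922 (bin 11110000010); offset now 15 = byte 1 bit 7; 9 bits remain
Read 3: bits[15:22] width=7 -> value=100 (bin 1100100); offset now 22 = byte 2 bit 6; 2 bits remain

Answer: value=6 offset=4
value=1922 offset=15
value=100 offset=22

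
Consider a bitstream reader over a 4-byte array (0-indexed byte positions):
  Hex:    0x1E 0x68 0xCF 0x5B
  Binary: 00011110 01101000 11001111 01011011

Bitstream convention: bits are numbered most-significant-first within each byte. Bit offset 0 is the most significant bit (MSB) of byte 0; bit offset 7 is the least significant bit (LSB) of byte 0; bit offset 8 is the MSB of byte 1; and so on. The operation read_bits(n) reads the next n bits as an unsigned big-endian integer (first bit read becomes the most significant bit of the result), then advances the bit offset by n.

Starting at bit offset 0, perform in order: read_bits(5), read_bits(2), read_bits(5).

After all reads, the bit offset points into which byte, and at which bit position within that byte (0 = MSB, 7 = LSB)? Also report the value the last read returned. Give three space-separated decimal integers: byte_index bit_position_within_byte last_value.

Read 1: bits[0:5] width=5 -> value=3 (bin 00011); offset now 5 = byte 0 bit 5; 27 bits remain
Read 2: bits[5:7] width=2 -> value=3 (bin 11); offset now 7 = byte 0 bit 7; 25 bits remain
Read 3: bits[7:12] width=5 -> value=6 (bin 00110); offset now 12 = byte 1 bit 4; 20 bits remain

Answer: 1 4 6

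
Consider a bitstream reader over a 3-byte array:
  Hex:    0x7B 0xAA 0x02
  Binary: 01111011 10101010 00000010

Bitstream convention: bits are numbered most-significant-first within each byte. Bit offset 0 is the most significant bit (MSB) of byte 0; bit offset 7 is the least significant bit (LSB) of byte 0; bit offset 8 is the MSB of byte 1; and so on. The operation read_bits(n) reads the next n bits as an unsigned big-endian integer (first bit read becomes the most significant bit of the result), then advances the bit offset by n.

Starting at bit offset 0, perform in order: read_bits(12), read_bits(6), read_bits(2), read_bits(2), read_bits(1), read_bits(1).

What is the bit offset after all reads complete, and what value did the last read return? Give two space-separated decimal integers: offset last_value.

Answer: 24 0

Derivation:
Read 1: bits[0:12] width=12 -> value=1978 (bin 011110111010); offset now 12 = byte 1 bit 4; 12 bits remain
Read 2: bits[12:18] width=6 -> value=40 (bin 101000); offset now 18 = byte 2 bit 2; 6 bits remain
Read 3: bits[18:20] width=2 -> value=0 (bin 00); offset now 20 = byte 2 bit 4; 4 bits remain
Read 4: bits[20:22] width=2 -> value=0 (bin 00); offset now 22 = byte 2 bit 6; 2 bits remain
Read 5: bits[22:23] width=1 -> value=1 (bin 1); offset now 23 = byte 2 bit 7; 1 bits remain
Read 6: bits[23:24] width=1 -> value=0 (bin 0); offset now 24 = byte 3 bit 0; 0 bits remain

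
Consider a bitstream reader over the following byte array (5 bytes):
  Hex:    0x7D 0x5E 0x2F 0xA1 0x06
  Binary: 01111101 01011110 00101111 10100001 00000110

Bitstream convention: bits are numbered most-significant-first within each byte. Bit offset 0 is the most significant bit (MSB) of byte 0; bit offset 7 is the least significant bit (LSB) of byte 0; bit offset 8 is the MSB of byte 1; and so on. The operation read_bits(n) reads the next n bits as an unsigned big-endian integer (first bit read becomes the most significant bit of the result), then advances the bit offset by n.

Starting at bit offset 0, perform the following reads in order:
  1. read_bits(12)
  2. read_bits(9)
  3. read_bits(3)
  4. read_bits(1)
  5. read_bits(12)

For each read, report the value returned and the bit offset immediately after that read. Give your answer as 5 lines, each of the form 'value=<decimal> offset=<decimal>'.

Answer: value=2005 offset=12
value=453 offset=21
value=7 offset=24
value=1 offset=25
value=1056 offset=37

Derivation:
Read 1: bits[0:12] width=12 -> value=2005 (bin 011111010101); offset now 12 = byte 1 bit 4; 28 bits remain
Read 2: bits[12:21] width=9 -> value=453 (bin 111000101); offset now 21 = byte 2 bit 5; 19 bits remain
Read 3: bits[21:24] width=3 -> value=7 (bin 111); offset now 24 = byte 3 bit 0; 16 bits remain
Read 4: bits[24:25] width=1 -> value=1 (bin 1); offset now 25 = byte 3 bit 1; 15 bits remain
Read 5: bits[25:37] width=12 -> value=1056 (bin 010000100000); offset now 37 = byte 4 bit 5; 3 bits remain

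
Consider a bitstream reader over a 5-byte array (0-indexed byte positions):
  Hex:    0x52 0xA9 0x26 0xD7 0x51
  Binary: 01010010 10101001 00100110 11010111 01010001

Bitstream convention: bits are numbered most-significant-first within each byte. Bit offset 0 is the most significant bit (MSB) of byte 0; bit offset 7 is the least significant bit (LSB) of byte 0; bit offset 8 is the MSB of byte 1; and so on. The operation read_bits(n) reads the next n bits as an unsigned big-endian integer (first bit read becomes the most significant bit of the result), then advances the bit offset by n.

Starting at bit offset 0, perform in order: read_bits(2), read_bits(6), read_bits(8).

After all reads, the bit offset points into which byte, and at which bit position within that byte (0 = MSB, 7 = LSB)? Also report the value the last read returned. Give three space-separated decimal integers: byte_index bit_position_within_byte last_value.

Read 1: bits[0:2] width=2 -> value=1 (bin 01); offset now 2 = byte 0 bit 2; 38 bits remain
Read 2: bits[2:8] width=6 -> value=18 (bin 010010); offset now 8 = byte 1 bit 0; 32 bits remain
Read 3: bits[8:16] width=8 -> value=169 (bin 10101001); offset now 16 = byte 2 bit 0; 24 bits remain

Answer: 2 0 169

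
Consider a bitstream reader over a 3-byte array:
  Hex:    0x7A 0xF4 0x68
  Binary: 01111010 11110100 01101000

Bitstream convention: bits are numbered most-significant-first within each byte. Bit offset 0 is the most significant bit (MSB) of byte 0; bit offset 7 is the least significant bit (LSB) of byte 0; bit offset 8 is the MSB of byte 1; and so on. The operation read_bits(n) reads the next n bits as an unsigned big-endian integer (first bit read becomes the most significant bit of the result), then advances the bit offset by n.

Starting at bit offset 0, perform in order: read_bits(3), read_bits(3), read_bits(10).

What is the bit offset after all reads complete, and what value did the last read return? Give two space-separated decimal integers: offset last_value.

Read 1: bits[0:3] width=3 -> value=3 (bin 011); offset now 3 = byte 0 bit 3; 21 bits remain
Read 2: bits[3:6] width=3 -> value=6 (bin 110); offset now 6 = byte 0 bit 6; 18 bits remain
Read 3: bits[6:16] width=10 -> value=756 (bin 1011110100); offset now 16 = byte 2 bit 0; 8 bits remain

Answer: 16 756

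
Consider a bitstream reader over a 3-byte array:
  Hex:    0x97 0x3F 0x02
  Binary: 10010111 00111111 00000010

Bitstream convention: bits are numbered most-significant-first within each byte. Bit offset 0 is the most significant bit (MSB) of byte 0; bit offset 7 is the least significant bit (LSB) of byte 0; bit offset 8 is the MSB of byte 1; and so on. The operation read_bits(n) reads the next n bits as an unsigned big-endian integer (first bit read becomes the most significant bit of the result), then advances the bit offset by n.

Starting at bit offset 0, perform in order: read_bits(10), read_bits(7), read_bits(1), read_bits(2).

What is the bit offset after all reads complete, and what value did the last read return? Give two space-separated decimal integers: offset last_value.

Answer: 20 0

Derivation:
Read 1: bits[0:10] width=10 -> value=604 (bin 1001011100); offset now 10 = byte 1 bit 2; 14 bits remain
Read 2: bits[10:17] width=7 -> value=126 (bin 1111110); offset now 17 = byte 2 bit 1; 7 bits remain
Read 3: bits[17:18] width=1 -> value=0 (bin 0); offset now 18 = byte 2 bit 2; 6 bits remain
Read 4: bits[18:20] width=2 -> value=0 (bin 00); offset now 20 = byte 2 bit 4; 4 bits remain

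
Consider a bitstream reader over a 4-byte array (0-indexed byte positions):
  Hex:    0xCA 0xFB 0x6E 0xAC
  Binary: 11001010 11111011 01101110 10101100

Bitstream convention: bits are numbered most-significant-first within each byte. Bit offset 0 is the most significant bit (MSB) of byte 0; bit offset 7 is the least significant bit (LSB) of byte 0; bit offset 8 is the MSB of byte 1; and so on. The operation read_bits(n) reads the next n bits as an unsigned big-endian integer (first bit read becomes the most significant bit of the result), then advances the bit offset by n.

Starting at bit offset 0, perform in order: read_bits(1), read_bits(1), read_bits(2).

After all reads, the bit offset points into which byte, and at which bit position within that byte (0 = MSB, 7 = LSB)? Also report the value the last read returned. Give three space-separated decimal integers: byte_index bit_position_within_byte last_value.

Read 1: bits[0:1] width=1 -> value=1 (bin 1); offset now 1 = byte 0 bit 1; 31 bits remain
Read 2: bits[1:2] width=1 -> value=1 (bin 1); offset now 2 = byte 0 bit 2; 30 bits remain
Read 3: bits[2:4] width=2 -> value=0 (bin 00); offset now 4 = byte 0 bit 4; 28 bits remain

Answer: 0 4 0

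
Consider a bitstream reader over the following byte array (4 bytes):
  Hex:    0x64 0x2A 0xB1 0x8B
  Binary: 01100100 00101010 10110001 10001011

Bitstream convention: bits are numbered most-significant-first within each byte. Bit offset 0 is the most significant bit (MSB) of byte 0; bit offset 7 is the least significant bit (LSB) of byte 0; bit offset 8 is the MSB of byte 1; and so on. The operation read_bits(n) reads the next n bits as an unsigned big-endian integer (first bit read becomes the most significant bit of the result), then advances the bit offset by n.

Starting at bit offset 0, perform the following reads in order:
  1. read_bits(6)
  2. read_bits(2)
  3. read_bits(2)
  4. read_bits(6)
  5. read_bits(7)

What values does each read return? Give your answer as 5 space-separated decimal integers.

Answer: 25 0 0 42 88

Derivation:
Read 1: bits[0:6] width=6 -> value=25 (bin 011001); offset now 6 = byte 0 bit 6; 26 bits remain
Read 2: bits[6:8] width=2 -> value=0 (bin 00); offset now 8 = byte 1 bit 0; 24 bits remain
Read 3: bits[8:10] width=2 -> value=0 (bin 00); offset now 10 = byte 1 bit 2; 22 bits remain
Read 4: bits[10:16] width=6 -> value=42 (bin 101010); offset now 16 = byte 2 bit 0; 16 bits remain
Read 5: bits[16:23] width=7 -> value=88 (bin 1011000); offset now 23 = byte 2 bit 7; 9 bits remain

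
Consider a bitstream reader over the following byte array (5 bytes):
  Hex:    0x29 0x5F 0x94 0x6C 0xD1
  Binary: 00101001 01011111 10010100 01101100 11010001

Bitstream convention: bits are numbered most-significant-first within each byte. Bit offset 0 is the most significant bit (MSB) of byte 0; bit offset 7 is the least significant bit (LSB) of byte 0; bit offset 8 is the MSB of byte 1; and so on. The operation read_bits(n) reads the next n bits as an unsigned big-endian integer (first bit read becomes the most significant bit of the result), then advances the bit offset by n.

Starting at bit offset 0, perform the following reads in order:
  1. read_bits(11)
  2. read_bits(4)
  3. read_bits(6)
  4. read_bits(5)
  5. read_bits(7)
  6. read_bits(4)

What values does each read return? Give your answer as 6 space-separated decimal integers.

Answer: 330 15 50 17 89 10

Derivation:
Read 1: bits[0:11] width=11 -> value=330 (bin 00101001010); offset now 11 = byte 1 bit 3; 29 bits remain
Read 2: bits[11:15] width=4 -> value=15 (bin 1111); offset now 15 = byte 1 bit 7; 25 bits remain
Read 3: bits[15:21] width=6 -> value=50 (bin 110010); offset now 21 = byte 2 bit 5; 19 bits remain
Read 4: bits[21:26] width=5 -> value=17 (bin 10001); offset now 26 = byte 3 bit 2; 14 bits remain
Read 5: bits[26:33] width=7 -> value=89 (bin 1011001); offset now 33 = byte 4 bit 1; 7 bits remain
Read 6: bits[33:37] width=4 -> value=10 (bin 1010); offset now 37 = byte 4 bit 5; 3 bits remain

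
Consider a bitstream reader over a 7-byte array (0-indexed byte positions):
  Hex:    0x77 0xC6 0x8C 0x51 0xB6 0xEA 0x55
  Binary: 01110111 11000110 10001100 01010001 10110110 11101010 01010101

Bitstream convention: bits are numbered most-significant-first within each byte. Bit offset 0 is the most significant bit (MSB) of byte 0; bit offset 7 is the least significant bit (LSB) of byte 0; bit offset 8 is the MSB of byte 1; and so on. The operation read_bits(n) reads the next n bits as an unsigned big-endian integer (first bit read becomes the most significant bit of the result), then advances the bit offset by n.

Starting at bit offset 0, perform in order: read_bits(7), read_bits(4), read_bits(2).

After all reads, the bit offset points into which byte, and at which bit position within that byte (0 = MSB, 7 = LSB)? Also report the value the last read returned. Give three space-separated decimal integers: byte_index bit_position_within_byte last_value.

Answer: 1 5 0

Derivation:
Read 1: bits[0:7] width=7 -> value=59 (bin 0111011); offset now 7 = byte 0 bit 7; 49 bits remain
Read 2: bits[7:11] width=4 -> value=14 (bin 1110); offset now 11 = byte 1 bit 3; 45 bits remain
Read 3: bits[11:13] width=2 -> value=0 (bin 00); offset now 13 = byte 1 bit 5; 43 bits remain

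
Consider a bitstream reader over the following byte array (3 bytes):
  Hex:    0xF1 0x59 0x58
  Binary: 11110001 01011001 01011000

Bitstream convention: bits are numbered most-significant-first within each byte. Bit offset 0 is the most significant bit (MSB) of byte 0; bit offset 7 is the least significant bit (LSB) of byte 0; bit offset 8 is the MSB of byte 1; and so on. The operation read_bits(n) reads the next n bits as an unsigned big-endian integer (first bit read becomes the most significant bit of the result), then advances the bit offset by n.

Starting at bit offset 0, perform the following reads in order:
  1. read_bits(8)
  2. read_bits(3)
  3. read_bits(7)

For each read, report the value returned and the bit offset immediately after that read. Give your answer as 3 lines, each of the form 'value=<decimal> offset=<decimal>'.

Read 1: bits[0:8] width=8 -> value=241 (bin 11110001); offset now 8 = byte 1 bit 0; 16 bits remain
Read 2: bits[8:11] width=3 -> value=2 (bin 010); offset now 11 = byte 1 bit 3; 13 bits remain
Read 3: bits[11:18] width=7 -> value=101 (bin 1100101); offset now 18 = byte 2 bit 2; 6 bits remain

Answer: value=241 offset=8
value=2 offset=11
value=101 offset=18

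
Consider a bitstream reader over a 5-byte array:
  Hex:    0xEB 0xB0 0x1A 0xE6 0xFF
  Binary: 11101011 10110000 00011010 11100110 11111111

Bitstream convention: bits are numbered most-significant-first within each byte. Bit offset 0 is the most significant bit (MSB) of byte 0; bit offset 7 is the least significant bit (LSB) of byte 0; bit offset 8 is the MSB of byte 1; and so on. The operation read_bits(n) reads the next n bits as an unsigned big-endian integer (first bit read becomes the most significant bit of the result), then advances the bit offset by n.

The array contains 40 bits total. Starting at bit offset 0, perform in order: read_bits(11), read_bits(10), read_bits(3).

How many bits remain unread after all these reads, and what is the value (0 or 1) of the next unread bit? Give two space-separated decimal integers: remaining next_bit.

Answer: 16 1

Derivation:
Read 1: bits[0:11] width=11 -> value=1885 (bin 11101011101); offset now 11 = byte 1 bit 3; 29 bits remain
Read 2: bits[11:21] width=10 -> value=515 (bin 1000000011); offset now 21 = byte 2 bit 5; 19 bits remain
Read 3: bits[21:24] width=3 -> value=2 (bin 010); offset now 24 = byte 3 bit 0; 16 bits remain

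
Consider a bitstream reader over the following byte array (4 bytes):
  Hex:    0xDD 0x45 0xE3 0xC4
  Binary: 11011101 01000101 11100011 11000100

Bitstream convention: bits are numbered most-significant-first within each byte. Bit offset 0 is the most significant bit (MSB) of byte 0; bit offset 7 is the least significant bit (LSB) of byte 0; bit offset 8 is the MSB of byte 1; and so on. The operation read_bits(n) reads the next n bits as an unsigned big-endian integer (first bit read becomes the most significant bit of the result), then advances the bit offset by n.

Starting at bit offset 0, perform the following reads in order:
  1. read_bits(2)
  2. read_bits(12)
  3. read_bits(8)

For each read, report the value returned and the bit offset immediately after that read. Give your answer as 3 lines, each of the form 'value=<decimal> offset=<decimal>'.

Answer: value=3 offset=2
value=1873 offset=14
value=120 offset=22

Derivation:
Read 1: bits[0:2] width=2 -> value=3 (bin 11); offset now 2 = byte 0 bit 2; 30 bits remain
Read 2: bits[2:14] width=12 -> value=1873 (bin 011101010001); offset now 14 = byte 1 bit 6; 18 bits remain
Read 3: bits[14:22] width=8 -> value=120 (bin 01111000); offset now 22 = byte 2 bit 6; 10 bits remain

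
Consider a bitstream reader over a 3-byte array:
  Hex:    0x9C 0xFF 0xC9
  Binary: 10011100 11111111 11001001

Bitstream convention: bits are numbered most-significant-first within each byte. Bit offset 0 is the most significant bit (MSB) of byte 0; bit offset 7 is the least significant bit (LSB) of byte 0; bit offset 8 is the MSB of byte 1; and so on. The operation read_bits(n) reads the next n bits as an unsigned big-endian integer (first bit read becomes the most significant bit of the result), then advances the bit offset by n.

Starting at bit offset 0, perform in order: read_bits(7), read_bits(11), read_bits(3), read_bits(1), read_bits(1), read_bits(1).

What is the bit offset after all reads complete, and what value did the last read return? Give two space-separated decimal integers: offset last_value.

Read 1: bits[0:7] width=7 -> value=78 (bin 1001110); offset now 7 = byte 0 bit 7; 17 bits remain
Read 2: bits[7:18] width=11 -> value=1023 (bin 01111111111); offset now 18 = byte 2 bit 2; 6 bits remain
Read 3: bits[18:21] width=3 -> value=1 (bin 001); offset now 21 = byte 2 bit 5; 3 bits remain
Read 4: bits[21:22] width=1 -> value=0 (bin 0); offset now 22 = byte 2 bit 6; 2 bits remain
Read 5: bits[22:23] width=1 -> value=0 (bin 0); offset now 23 = byte 2 bit 7; 1 bits remain
Read 6: bits[23:24] width=1 -> value=1 (bin 1); offset now 24 = byte 3 bit 0; 0 bits remain

Answer: 24 1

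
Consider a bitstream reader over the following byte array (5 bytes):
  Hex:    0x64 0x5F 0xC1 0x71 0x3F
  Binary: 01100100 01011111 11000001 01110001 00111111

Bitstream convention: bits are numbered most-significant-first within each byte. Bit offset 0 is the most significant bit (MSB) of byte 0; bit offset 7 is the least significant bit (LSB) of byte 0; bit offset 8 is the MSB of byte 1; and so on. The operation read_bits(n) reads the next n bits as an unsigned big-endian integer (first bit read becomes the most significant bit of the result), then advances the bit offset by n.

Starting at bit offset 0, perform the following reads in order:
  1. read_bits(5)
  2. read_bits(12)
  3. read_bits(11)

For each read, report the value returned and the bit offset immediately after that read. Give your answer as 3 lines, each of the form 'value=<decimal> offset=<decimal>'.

Answer: value=12 offset=5
value=2239 offset=17
value=1047 offset=28

Derivation:
Read 1: bits[0:5] width=5 -> value=12 (bin 01100); offset now 5 = byte 0 bit 5; 35 bits remain
Read 2: bits[5:17] width=12 -> value=2239 (bin 100010111111); offset now 17 = byte 2 bit 1; 23 bits remain
Read 3: bits[17:28] width=11 -> value=1047 (bin 10000010111); offset now 28 = byte 3 bit 4; 12 bits remain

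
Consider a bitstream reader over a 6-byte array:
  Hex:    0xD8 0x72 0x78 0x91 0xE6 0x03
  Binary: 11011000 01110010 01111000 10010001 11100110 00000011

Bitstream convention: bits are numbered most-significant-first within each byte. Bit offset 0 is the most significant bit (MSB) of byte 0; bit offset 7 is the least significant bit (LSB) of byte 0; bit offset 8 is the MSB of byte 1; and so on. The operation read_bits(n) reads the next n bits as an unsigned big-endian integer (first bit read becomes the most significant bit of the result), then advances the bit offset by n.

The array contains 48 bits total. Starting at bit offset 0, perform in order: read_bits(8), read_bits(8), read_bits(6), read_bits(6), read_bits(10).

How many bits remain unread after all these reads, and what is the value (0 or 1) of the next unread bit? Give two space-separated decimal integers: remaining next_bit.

Answer: 10 1

Derivation:
Read 1: bits[0:8] width=8 -> value=216 (bin 11011000); offset now 8 = byte 1 bit 0; 40 bits remain
Read 2: bits[8:16] width=8 -> value=114 (bin 01110010); offset now 16 = byte 2 bit 0; 32 bits remain
Read 3: bits[16:22] width=6 -> value=30 (bin 011110); offset now 22 = byte 2 bit 6; 26 bits remain
Read 4: bits[22:28] width=6 -> value=9 (bin 001001); offset now 28 = byte 3 bit 4; 20 bits remain
Read 5: bits[28:38] width=10 -> value=121 (bin 0001111001); offset now 38 = byte 4 bit 6; 10 bits remain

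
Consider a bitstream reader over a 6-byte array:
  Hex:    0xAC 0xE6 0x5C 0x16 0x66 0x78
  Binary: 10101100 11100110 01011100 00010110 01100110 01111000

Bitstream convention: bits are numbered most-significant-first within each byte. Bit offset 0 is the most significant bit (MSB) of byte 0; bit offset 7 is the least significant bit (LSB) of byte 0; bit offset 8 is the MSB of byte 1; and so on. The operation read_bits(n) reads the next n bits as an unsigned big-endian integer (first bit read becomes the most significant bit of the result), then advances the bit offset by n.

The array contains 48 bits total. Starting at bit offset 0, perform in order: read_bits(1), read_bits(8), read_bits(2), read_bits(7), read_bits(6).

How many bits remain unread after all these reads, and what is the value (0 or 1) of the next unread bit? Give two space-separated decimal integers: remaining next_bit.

Read 1: bits[0:1] width=1 -> value=1 (bin 1); offset now 1 = byte 0 bit 1; 47 bits remain
Read 2: bits[1:9] width=8 -> value=89 (bin 01011001); offset now 9 = byte 1 bit 1; 39 bits remain
Read 3: bits[9:11] width=2 -> value=3 (bin 11); offset now 11 = byte 1 bit 3; 37 bits remain
Read 4: bits[11:18] width=7 -> value=25 (bin 0011001); offset now 18 = byte 2 bit 2; 30 bits remain
Read 5: bits[18:24] width=6 -> value=28 (bin 011100); offset now 24 = byte 3 bit 0; 24 bits remain

Answer: 24 0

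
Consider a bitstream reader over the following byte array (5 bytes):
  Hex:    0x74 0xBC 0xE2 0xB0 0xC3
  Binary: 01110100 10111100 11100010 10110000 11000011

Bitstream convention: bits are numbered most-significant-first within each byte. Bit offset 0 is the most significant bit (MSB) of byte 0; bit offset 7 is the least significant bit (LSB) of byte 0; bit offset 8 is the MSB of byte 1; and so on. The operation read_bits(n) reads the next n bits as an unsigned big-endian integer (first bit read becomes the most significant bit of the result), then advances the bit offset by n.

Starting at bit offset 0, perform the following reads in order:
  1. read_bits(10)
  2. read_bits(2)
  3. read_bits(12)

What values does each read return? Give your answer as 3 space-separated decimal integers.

Read 1: bits[0:10] width=10 -> value=466 (bin 0111010010); offset now 10 = byte 1 bit 2; 30 bits remain
Read 2: bits[10:12] width=2 -> value=3 (bin 11); offset now 12 = byte 1 bit 4; 28 bits remain
Read 3: bits[12:24] width=12 -> value=3298 (bin 110011100010); offset now 24 = byte 3 bit 0; 16 bits remain

Answer: 466 3 3298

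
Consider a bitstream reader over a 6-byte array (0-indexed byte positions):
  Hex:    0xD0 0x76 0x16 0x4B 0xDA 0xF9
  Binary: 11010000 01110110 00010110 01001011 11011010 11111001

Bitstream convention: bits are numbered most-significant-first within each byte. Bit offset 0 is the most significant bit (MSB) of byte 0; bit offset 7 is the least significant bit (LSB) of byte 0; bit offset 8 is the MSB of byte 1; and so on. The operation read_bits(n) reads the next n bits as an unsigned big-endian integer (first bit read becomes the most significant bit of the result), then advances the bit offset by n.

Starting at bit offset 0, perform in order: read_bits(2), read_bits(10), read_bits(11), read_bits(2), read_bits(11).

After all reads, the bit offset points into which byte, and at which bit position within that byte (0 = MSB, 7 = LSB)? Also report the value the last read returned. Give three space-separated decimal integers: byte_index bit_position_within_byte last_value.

Answer: 4 4 1213

Derivation:
Read 1: bits[0:2] width=2 -> value=3 (bin 11); offset now 2 = byte 0 bit 2; 46 bits remain
Read 2: bits[2:12] width=10 -> value=263 (bin 0100000111); offset now 12 = byte 1 bit 4; 36 bits remain
Read 3: bits[12:23] width=11 -> value=779 (bin 01100001011); offset now 23 = byte 2 bit 7; 25 bits remain
Read 4: bits[23:25] width=2 -> value=0 (bin 00); offset now 25 = byte 3 bit 1; 23 bits remain
Read 5: bits[25:36] width=11 -> value=1213 (bin 10010111101); offset now 36 = byte 4 bit 4; 12 bits remain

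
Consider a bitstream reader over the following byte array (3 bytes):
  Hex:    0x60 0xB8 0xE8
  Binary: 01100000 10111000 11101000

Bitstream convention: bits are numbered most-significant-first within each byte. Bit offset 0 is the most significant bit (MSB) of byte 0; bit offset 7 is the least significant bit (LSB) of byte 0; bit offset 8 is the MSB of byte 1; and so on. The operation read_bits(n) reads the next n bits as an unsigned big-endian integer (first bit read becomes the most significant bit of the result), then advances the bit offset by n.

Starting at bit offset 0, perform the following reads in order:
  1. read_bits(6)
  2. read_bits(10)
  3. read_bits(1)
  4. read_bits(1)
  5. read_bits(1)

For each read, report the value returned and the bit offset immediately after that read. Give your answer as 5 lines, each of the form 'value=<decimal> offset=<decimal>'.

Read 1: bits[0:6] width=6 -> value=24 (bin 011000); offset now 6 = byte 0 bit 6; 18 bits remain
Read 2: bits[6:16] width=10 -> value=184 (bin 0010111000); offset now 16 = byte 2 bit 0; 8 bits remain
Read 3: bits[16:17] width=1 -> value=1 (bin 1); offset now 17 = byte 2 bit 1; 7 bits remain
Read 4: bits[17:18] width=1 -> value=1 (bin 1); offset now 18 = byte 2 bit 2; 6 bits remain
Read 5: bits[18:19] width=1 -> value=1 (bin 1); offset now 19 = byte 2 bit 3; 5 bits remain

Answer: value=24 offset=6
value=184 offset=16
value=1 offset=17
value=1 offset=18
value=1 offset=19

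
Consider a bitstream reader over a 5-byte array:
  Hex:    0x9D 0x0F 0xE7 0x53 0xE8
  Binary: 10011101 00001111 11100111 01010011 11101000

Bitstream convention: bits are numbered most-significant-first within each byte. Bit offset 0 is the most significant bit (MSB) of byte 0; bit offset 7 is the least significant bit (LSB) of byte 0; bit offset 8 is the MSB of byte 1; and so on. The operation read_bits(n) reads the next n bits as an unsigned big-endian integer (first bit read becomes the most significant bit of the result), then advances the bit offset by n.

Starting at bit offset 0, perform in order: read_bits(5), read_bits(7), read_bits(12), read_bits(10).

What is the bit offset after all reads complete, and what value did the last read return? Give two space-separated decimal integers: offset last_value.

Read 1: bits[0:5] width=5 -> value=19 (bin 10011); offset now 5 = byte 0 bit 5; 35 bits remain
Read 2: bits[5:12] width=7 -> value=80 (bin 1010000); offset now 12 = byte 1 bit 4; 28 bits remain
Read 3: bits[12:24] width=12 -> value=4071 (bin 111111100111); offset now 24 = byte 3 bit 0; 16 bits remain
Read 4: bits[24:34] width=10 -> value=335 (bin 0101001111); offset now 34 = byte 4 bit 2; 6 bits remain

Answer: 34 335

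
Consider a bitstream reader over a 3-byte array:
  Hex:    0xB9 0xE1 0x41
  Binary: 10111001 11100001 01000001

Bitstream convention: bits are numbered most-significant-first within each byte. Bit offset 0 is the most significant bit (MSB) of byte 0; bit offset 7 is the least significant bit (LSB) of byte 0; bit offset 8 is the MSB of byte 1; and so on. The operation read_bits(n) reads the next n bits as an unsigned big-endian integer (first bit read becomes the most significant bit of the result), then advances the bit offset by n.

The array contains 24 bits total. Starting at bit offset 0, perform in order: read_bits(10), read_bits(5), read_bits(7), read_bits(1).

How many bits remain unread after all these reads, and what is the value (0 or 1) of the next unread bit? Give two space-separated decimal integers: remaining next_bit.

Read 1: bits[0:10] width=10 -> value=743 (bin 1011100111); offset now 10 = byte 1 bit 2; 14 bits remain
Read 2: bits[10:15] width=5 -> value=16 (bin 10000); offset now 15 = byte 1 bit 7; 9 bits remain
Read 3: bits[15:22] width=7 -> value=80 (bin 1010000); offset now 22 = byte 2 bit 6; 2 bits remain
Read 4: bits[22:23] width=1 -> value=0 (bin 0); offset now 23 = byte 2 bit 7; 1 bits remain

Answer: 1 1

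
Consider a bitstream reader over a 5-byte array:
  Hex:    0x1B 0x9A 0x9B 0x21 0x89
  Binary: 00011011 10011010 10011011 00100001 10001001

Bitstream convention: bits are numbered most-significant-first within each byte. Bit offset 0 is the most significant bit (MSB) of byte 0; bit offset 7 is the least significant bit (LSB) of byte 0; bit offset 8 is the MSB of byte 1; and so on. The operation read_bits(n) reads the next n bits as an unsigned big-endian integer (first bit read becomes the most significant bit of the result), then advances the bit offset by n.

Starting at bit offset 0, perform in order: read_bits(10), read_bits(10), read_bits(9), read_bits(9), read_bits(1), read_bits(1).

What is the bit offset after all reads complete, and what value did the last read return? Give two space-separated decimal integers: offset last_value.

Answer: 40 1

Derivation:
Read 1: bits[0:10] width=10 -> value=110 (bin 0001101110); offset now 10 = byte 1 bit 2; 30 bits remain
Read 2: bits[10:20] width=10 -> value=425 (bin 0110101001); offset now 20 = byte 2 bit 4; 20 bits remain
Read 3: bits[20:29] width=9 -> value=356 (bin 101100100); offset now 29 = byte 3 bit 5; 11 bits remain
Read 4: bits[29:38] width=9 -> value=98 (bin 001100010); offset now 38 = byte 4 bit 6; 2 bits remain
Read 5: bits[38:39] width=1 -> value=0 (bin 0); offset now 39 = byte 4 bit 7; 1 bits remain
Read 6: bits[39:40] width=1 -> value=1 (bin 1); offset now 40 = byte 5 bit 0; 0 bits remain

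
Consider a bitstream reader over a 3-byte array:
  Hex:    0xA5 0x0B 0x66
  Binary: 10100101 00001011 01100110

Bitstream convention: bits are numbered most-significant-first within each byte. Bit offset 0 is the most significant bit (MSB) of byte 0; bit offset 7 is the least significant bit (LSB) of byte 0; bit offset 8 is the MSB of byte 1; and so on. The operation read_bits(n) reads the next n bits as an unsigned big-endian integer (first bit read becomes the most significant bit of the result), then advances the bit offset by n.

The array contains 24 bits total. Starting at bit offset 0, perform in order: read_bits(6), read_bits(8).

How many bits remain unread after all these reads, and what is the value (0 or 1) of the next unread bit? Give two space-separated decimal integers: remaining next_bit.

Answer: 10 1

Derivation:
Read 1: bits[0:6] width=6 -> value=41 (bin 101001); offset now 6 = byte 0 bit 6; 18 bits remain
Read 2: bits[6:14] width=8 -> value=66 (bin 01000010); offset now 14 = byte 1 bit 6; 10 bits remain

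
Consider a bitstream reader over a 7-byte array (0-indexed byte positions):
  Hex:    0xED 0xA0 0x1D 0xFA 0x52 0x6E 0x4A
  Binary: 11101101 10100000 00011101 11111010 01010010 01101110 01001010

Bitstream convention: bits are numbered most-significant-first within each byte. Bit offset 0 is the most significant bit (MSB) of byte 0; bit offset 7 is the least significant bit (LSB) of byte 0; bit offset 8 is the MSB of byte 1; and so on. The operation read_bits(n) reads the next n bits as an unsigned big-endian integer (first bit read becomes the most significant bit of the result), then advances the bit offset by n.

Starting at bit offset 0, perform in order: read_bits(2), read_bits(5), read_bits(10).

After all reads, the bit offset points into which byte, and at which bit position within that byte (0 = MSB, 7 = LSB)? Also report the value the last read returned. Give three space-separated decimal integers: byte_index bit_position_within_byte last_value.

Read 1: bits[0:2] width=2 -> value=3 (bin 11); offset now 2 = byte 0 bit 2; 54 bits remain
Read 2: bits[2:7] width=5 -> value=22 (bin 10110); offset now 7 = byte 0 bit 7; 49 bits remain
Read 3: bits[7:17] width=10 -> value=832 (bin 1101000000); offset now 17 = byte 2 bit 1; 39 bits remain

Answer: 2 1 832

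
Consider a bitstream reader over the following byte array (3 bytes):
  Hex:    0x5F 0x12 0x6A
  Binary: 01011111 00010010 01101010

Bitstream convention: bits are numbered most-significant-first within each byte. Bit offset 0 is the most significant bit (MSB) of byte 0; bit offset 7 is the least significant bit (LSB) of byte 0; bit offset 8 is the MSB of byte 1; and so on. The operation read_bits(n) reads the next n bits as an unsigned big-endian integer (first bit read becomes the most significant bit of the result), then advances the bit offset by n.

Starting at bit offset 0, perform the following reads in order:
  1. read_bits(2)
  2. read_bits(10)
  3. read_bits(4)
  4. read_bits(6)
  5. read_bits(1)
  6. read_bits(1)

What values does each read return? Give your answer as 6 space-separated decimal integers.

Answer: 1 497 2 26 1 0

Derivation:
Read 1: bits[0:2] width=2 -> value=1 (bin 01); offset now 2 = byte 0 bit 2; 22 bits remain
Read 2: bits[2:12] width=10 -> value=497 (bin 0111110001); offset now 12 = byte 1 bit 4; 12 bits remain
Read 3: bits[12:16] width=4 -> value=2 (bin 0010); offset now 16 = byte 2 bit 0; 8 bits remain
Read 4: bits[16:22] width=6 -> value=26 (bin 011010); offset now 22 = byte 2 bit 6; 2 bits remain
Read 5: bits[22:23] width=1 -> value=1 (bin 1); offset now 23 = byte 2 bit 7; 1 bits remain
Read 6: bits[23:24] width=1 -> value=0 (bin 0); offset now 24 = byte 3 bit 0; 0 bits remain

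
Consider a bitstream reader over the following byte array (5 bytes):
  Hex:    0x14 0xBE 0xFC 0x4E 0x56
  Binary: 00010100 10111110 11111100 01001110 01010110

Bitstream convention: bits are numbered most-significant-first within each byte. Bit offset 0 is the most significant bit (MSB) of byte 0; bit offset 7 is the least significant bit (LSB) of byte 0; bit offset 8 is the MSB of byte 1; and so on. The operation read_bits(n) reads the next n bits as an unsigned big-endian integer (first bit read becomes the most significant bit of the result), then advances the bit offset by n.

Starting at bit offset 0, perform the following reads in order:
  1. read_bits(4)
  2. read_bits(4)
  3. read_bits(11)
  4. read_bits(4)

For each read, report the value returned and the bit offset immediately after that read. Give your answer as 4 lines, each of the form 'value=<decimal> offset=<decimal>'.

Answer: value=1 offset=4
value=4 offset=8
value=1527 offset=19
value=14 offset=23

Derivation:
Read 1: bits[0:4] width=4 -> value=1 (bin 0001); offset now 4 = byte 0 bit 4; 36 bits remain
Read 2: bits[4:8] width=4 -> value=4 (bin 0100); offset now 8 = byte 1 bit 0; 32 bits remain
Read 3: bits[8:19] width=11 -> value=1527 (bin 10111110111); offset now 19 = byte 2 bit 3; 21 bits remain
Read 4: bits[19:23] width=4 -> value=14 (bin 1110); offset now 23 = byte 2 bit 7; 17 bits remain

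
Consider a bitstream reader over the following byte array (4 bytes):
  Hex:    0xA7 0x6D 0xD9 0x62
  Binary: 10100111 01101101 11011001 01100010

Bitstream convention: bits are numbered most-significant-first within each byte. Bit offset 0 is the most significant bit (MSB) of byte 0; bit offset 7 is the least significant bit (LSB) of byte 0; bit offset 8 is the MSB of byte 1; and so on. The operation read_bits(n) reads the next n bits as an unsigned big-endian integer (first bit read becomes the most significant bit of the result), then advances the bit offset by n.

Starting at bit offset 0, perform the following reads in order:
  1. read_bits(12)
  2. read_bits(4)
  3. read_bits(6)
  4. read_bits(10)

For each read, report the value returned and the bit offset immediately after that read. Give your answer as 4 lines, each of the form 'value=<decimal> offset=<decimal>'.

Read 1: bits[0:12] width=12 -> value=2678 (bin 101001110110); offset now 12 = byte 1 bit 4; 20 bits remain
Read 2: bits[12:16] width=4 -> value=13 (bin 1101); offset now 16 = byte 2 bit 0; 16 bits remain
Read 3: bits[16:22] width=6 -> value=54 (bin 110110); offset now 22 = byte 2 bit 6; 10 bits remain
Read 4: bits[22:32] width=10 -> value=354 (bin 0101100010); offset now 32 = byte 4 bit 0; 0 bits remain

Answer: value=2678 offset=12
value=13 offset=16
value=54 offset=22
value=354 offset=32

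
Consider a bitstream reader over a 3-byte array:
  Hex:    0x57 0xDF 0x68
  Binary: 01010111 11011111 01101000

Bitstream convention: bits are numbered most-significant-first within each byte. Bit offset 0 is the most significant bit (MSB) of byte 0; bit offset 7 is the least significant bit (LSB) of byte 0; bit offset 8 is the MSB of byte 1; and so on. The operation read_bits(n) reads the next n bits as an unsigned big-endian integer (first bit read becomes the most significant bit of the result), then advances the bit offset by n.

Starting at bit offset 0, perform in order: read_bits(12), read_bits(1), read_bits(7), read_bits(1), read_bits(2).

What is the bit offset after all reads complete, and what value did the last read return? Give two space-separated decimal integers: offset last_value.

Answer: 23 0

Derivation:
Read 1: bits[0:12] width=12 -> value=1405 (bin 010101111101); offset now 12 = byte 1 bit 4; 12 bits remain
Read 2: bits[12:13] width=1 -> value=1 (bin 1); offset now 13 = byte 1 bit 5; 11 bits remain
Read 3: bits[13:20] width=7 -> value=118 (bin 1110110); offset now 20 = byte 2 bit 4; 4 bits remain
Read 4: bits[20:21] width=1 -> value=1 (bin 1); offset now 21 = byte 2 bit 5; 3 bits remain
Read 5: bits[21:23] width=2 -> value=0 (bin 00); offset now 23 = byte 2 bit 7; 1 bits remain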